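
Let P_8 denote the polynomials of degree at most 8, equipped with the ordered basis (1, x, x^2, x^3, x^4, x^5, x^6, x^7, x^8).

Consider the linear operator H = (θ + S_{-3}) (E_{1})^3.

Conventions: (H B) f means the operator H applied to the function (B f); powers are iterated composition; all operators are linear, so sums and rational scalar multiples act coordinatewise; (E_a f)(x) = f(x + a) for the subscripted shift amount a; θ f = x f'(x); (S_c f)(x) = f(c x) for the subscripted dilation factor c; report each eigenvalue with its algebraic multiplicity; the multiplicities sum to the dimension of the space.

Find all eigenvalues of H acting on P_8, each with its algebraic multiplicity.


image of 1: 1
image of x: -2x + 3
image of x^2: 11x^2 - 12x + 9
image of x^3: -24x^3 + 99x^2 - 54x + 27
image of x^4: 85x^4 - 288x^3 + 594x^2 - 216x + 81
image of x^5: -238x^5 + 1275x^4 - 2160x^3 + 2970x^2 - 810x + 243
image of x^6: 735x^6 - 4284x^5 + 11475x^4 - 12960x^3 + 13365x^2 - 2916x + 729
image of x^7: -2180x^7 + 15435x^6 - 44982x^5 + 80325x^4 - 68040x^3 + 56133x^2 - 10206x + 2187
image of x^8: 6569x^8 - 52320x^7 + 185220x^6 - 359856x^5 + 481950x^4 - 326592x^3 + 224532x^2 - 34992x + 6561
the matrix is upper triangular; its diagonal is (1, -2, 11, -24, 85, -238, 735, -2180, 6569)
for a triangular matrix the eigenvalues are the diagonal entries, with algebraic multiplicity their repetition count

λ = -2180 (multiplicity 1), λ = -238 (multiplicity 1), λ = -24 (multiplicity 1), λ = -2 (multiplicity 1), λ = 1 (multiplicity 1), λ = 11 (multiplicity 1), λ = 85 (multiplicity 1), λ = 735 (multiplicity 1), λ = 6569 (multiplicity 1)


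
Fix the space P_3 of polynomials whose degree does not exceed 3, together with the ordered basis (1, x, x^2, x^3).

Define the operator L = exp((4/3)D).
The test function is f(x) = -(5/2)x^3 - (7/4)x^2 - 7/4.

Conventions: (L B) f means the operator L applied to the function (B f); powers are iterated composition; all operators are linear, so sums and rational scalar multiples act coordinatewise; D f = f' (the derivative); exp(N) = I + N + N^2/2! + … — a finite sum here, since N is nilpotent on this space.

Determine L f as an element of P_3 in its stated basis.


order-1 term: -10x^2 - (14/3)x
order-2 term: -(40/3)x - 28/9
order-3 term: -160/27
the series for exp((4/3)D) f terminates at order 3
exp((4/3)D) f = -(5/2)x^3 - (47/4)x^2 - 18x - 1165/108

the image equals g(x) = -(5/2)x^3 - (47/4)x^2 - 18x - 1165/108


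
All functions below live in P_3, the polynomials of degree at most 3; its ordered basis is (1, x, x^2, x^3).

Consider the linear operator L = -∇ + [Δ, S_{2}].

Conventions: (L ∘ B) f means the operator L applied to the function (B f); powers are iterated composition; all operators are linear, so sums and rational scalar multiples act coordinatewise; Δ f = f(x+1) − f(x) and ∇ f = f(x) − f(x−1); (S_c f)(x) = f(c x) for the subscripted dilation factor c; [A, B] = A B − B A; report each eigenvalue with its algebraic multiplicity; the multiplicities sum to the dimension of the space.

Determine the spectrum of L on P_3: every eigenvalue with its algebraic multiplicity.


image of 1: 0
image of x: 0
image of x^2: 2x + 4
image of x^3: 9x^2 + 21x + 6
the matrix is upper triangular; its diagonal is (0, 0, 0, 0)
for a triangular matrix the eigenvalues are the diagonal entries, with algebraic multiplicity their repetition count

λ = 0 (multiplicity 4)


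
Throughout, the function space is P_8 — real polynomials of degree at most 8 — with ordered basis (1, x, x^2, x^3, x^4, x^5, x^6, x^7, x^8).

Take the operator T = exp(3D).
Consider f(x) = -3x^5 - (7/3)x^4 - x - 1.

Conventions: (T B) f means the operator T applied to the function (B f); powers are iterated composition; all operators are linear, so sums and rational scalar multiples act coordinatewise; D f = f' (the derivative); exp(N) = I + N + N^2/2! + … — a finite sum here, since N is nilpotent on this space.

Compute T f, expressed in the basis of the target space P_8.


order-1 term: -45x^4 - 28x^3 - 3
order-2 term: -270x^3 - 126x^2
order-3 term: -810x^2 - 252x
order-4 term: -1215x - 189
order-5 term: -729
the series for exp(3D) f terminates at order 5
exp(3D) f = -3x^5 - (142/3)x^4 - 298x^3 - 936x^2 - 1468x - 922

the image equals g(x) = -3x^5 - (142/3)x^4 - 298x^3 - 936x^2 - 1468x - 922


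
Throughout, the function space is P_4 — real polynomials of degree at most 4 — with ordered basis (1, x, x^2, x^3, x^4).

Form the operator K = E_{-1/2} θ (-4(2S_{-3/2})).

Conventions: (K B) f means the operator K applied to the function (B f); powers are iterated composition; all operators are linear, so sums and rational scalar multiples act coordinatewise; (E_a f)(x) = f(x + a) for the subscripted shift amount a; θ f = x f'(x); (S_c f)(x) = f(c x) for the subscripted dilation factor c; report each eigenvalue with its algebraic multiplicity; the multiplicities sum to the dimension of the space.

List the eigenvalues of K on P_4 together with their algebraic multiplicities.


image of 1: 0
image of x: 12x - 6
image of x^2: -36x^2 + 36x - 9
image of x^3: 81x^3 - (243/2)x^2 + (243/4)x - 81/8
image of x^4: -162x^4 + 324x^3 - 243x^2 + 81x - 81/8
the matrix is upper triangular; its diagonal is (0, 12, -36, 81, -162)
for a triangular matrix the eigenvalues are the diagonal entries, with algebraic multiplicity their repetition count

λ = -162 (multiplicity 1), λ = -36 (multiplicity 1), λ = 0 (multiplicity 1), λ = 12 (multiplicity 1), λ = 81 (multiplicity 1)


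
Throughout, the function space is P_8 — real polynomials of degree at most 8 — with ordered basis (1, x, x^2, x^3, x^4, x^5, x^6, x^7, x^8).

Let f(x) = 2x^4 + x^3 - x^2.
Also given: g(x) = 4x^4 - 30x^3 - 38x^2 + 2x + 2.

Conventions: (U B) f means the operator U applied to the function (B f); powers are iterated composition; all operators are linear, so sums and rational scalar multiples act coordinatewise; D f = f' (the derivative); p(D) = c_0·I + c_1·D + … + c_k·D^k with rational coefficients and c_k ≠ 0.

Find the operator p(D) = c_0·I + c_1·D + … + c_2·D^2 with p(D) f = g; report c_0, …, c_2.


c_0 = 2, c_1 = -4, c_2 = -1

D^0 f = 2x^4 + x^3 - x^2
D^1 f = 8x^3 + 3x^2 - 2x
D^2 f = 24x^2 + 6x - 2
matching coefficients of g against c_0 f + c_1 Df + … from the top degree down determines the c_i
solution: c_0 = 2, c_1 = -4, c_2 = -1


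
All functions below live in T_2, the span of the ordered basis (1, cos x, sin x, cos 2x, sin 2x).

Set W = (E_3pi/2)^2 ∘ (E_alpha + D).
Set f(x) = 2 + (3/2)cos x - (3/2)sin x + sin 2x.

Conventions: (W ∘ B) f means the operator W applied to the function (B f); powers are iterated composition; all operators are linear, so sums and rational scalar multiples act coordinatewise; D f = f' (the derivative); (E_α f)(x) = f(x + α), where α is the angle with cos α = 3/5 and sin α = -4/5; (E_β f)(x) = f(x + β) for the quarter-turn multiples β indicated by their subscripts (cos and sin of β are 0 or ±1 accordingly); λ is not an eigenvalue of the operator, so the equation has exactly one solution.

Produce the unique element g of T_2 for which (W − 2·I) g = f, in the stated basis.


g(x) = -2 - (21/34)cos x + (9/17)sin x - (26/157)cos 2x - (57/157)sin 2x

write g with unknown coordinates in the stated basis and equate coefficients in (W − 2·I) g = f
solving from the highest basis element down gives g = -2 - (21/34)cos x + (9/17)sin x - (26/157)cos 2x - (57/157)sin 2x
check: W g = -2 + (9/34)cos x - (15/34)sin x - (52/157)cos 2x + (43/157)sin 2x
so W g − 2·g = 2 + (3/2)cos x - (3/2)sin x + sin 2x = f ✓


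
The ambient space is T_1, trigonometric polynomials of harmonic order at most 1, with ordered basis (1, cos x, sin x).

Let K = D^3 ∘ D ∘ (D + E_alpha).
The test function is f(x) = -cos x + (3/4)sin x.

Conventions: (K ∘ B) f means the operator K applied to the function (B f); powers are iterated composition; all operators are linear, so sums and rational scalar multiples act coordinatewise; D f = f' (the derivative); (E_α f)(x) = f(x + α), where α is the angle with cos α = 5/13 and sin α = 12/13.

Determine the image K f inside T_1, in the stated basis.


the image equals g(x) = (55/52)cos x + (115/52)sin x

D f = (3/4)cos x + sin x
E_alpha f = (4/13)cos x + (63/52)sin x
(D + E_alpha) f = (55/52)cos x + (115/52)sin x
D (D + E_alpha) f = (115/52)cos x - (55/52)sin x
D D (D + E_alpha) f = -(55/52)cos x - (115/52)sin x
D D D (D + E_alpha) f = -(115/52)cos x + (55/52)sin x
D D D D (D + E_alpha) f = (55/52)cos x + (115/52)sin x


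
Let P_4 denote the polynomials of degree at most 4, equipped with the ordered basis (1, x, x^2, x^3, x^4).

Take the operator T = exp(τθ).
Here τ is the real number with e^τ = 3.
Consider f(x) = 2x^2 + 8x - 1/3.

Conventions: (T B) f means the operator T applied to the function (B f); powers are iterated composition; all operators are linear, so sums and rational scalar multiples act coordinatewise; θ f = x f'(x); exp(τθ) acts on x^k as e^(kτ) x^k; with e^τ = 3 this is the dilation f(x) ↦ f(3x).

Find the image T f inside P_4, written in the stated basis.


exp(τθ) x^k = e^(kτ) x^k; with e^τ = 3 this sends x^k to 3^k x^k
x ↦ 3 x
x^2 ↦ 9 x^2
applying this coordinatewise to f: exp(τθ) f = 18x^2 + 24x - 1/3

the image equals g(x) = 18x^2 + 24x - 1/3


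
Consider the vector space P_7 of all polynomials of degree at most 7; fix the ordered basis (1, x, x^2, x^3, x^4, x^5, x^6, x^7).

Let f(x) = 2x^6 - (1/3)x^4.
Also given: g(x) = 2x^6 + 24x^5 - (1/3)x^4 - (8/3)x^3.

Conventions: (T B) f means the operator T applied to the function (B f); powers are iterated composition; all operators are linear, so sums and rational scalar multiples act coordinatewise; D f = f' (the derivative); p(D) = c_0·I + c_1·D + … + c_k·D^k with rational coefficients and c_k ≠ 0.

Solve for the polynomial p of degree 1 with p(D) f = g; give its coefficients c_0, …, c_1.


D^0 f = 2x^6 - (1/3)x^4
D^1 f = 12x^5 - (4/3)x^3
matching coefficients of g against c_0 f + c_1 Df + … from the top degree down determines the c_i
solution: c_0 = 1, c_1 = 2

p(D) = I + 2·D, i.e. c_0 = 1, c_1 = 2


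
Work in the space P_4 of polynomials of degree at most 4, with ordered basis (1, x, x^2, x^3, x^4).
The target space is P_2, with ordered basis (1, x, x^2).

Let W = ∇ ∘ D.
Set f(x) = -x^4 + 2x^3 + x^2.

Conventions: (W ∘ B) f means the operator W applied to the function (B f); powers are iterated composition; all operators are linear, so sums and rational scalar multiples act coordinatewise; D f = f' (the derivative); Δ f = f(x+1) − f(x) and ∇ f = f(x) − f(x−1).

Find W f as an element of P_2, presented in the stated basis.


D f = -4x^3 + 6x^2 + 2x
∇ D f = -12x^2 + 24x - 8

g(x) = -12x^2 + 24x - 8


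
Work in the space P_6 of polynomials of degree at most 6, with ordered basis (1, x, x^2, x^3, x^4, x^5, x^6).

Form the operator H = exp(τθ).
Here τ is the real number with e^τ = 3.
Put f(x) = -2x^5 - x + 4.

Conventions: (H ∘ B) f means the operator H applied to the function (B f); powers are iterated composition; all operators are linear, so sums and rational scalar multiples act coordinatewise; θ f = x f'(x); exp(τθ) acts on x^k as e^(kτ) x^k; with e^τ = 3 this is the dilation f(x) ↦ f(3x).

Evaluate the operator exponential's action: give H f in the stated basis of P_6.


g(x) = -486x^5 - 3x + 4

exp(τθ) x^k = e^(kτ) x^k; with e^τ = 3 this sends x^k to 3^k x^k
x ↦ 3 x
x^5 ↦ 243 x^5
applying this coordinatewise to f: exp(τθ) f = -486x^5 - 3x + 4


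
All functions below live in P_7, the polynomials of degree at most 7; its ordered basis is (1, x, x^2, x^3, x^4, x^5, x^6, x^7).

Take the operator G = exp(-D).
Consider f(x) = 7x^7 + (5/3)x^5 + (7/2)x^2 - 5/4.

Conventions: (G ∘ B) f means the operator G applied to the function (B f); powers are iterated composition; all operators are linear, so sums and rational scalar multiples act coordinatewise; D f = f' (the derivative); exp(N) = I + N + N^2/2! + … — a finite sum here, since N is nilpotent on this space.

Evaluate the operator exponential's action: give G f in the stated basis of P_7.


order-1 term: -49x^6 - (25/3)x^4 - 7x
order-2 term: 147x^5 + (50/3)x^3 + 7/2
order-3 term: -245x^4 - (50/3)x^2
order-4 term: 245x^3 + (25/3)x
order-5 term: -147x^2 - 5/3
order-6 term: 49x
order-7 term: -7
the series for exp(-D) f terminates at order 7
exp(-D) f = 7x^7 - 49x^6 + (446/3)x^5 - (760/3)x^4 + (785/3)x^3 - (961/6)x^2 + (151/3)x - 77/12

the image equals g(x) = 7x^7 - 49x^6 + (446/3)x^5 - (760/3)x^4 + (785/3)x^3 - (961/6)x^2 + (151/3)x - 77/12


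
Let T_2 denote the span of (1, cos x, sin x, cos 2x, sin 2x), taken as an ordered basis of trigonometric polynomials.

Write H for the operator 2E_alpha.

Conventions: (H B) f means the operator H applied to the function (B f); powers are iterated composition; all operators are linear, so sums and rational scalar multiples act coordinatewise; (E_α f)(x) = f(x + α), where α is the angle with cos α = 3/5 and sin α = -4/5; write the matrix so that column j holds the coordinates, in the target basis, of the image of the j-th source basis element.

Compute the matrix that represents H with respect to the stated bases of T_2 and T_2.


the matrix is [[2, 0, 0, 0, 0]; [0, 6/5, -8/5, 0, 0]; [0, 8/5, 6/5, 0, 0]; [0, 0, 0, -14/25, -48/25]; [0, 0, 0, 48/25, -14/25]] (rows listed top to bottom)

image of 1: 2
image of cos x: (6/5)cos x + (8/5)sin x
image of sin x: -(8/5)cos x + (6/5)sin x
image of cos 2x: -(14/25)cos 2x + (48/25)sin 2x
image of sin 2x: -(48/25)cos 2x - (14/25)sin 2x
each image's coordinates form column j of the matrix


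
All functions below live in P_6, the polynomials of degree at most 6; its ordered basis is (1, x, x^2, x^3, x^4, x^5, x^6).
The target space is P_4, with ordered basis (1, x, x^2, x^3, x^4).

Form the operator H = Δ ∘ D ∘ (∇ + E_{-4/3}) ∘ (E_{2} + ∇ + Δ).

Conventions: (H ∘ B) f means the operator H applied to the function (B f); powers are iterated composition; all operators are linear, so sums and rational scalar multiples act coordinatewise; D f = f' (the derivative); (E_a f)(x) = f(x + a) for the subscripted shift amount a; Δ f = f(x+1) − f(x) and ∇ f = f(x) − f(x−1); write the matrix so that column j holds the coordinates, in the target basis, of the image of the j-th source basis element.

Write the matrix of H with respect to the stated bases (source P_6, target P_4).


image of 1: 0
image of x: 0
image of x^2: 2
image of x^3: 6x + 25
image of x^4: 12x^2 + 100x + 220/3
image of x^5: 20x^3 + 250x^2 + (1100/3)x + 11365/27
image of x^6: 30x^4 + 500x^3 + 1100x^2 + (22730/9)x + 30442/27
each image's coordinates form column j of the matrix

the matrix is [[0, 0, 2, 25, 220/3, 11365/27, 30442/27]; [0, 0, 0, 6, 100, 1100/3, 22730/9]; [0, 0, 0, 0, 12, 250, 1100]; [0, 0, 0, 0, 0, 20, 500]; [0, 0, 0, 0, 0, 0, 30]] (rows listed top to bottom)


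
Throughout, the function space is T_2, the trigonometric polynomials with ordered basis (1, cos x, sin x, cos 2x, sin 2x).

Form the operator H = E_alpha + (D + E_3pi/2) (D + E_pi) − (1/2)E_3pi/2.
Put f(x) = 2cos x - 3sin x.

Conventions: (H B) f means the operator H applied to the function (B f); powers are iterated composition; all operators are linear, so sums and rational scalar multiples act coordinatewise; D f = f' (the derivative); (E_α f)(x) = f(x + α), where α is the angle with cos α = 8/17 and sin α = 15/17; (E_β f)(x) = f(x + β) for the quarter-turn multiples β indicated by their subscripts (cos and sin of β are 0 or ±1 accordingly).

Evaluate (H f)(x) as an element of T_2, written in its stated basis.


E_alpha f = -(29/17)cos x - (54/17)sin x
D f = -3cos x - 2sin x
E_pi f = -2cos x + 3sin x
(D + E_pi) f = -5cos x + sin x
D (D + E_pi) f = cos x + 5sin x
E_3pi/2 (D + E_pi) f = -cos x - 5sin x
(D + E_3pi/2) (D + E_pi) f = 0
E_3pi/2 f = 3cos x + 2sin x
(-(1/2)E_3pi/2) f = -(3/2)cos x - sin x
(E_alpha + (D + E_3pi/2) (D + E_pi) − (1/2)E_3pi/2) f = -(109/34)cos x - (71/17)sin x

g(x) = -(109/34)cos x - (71/17)sin x


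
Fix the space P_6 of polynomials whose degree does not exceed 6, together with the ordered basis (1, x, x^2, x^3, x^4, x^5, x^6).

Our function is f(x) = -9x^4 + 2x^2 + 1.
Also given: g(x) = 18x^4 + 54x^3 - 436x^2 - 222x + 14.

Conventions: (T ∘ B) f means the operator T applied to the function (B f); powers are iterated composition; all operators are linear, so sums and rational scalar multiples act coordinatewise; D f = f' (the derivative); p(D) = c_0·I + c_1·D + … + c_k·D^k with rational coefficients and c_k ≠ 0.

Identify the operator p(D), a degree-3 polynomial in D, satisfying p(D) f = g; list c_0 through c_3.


D^0 f = -9x^4 + 2x^2 + 1
D^1 f = -36x^3 + 4x
D^2 f = -108x^2 + 4
D^3 f = -216x
matching coefficients of g against c_0 f + c_1 Df + … from the top degree down determines the c_i
solution: c_0 = -2, c_1 = -3/2, c_2 = 4, c_3 = 1

c_0 = -2, c_1 = -3/2, c_2 = 4, c_3 = 1


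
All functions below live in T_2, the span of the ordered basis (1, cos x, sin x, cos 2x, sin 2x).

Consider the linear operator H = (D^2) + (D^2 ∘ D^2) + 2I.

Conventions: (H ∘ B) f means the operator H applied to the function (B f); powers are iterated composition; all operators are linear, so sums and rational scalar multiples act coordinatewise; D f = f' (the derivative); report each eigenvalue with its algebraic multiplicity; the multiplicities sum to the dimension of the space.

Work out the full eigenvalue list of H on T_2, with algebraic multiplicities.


image of 1: 2
image of cos x: 2cos x
image of sin x: 2sin x
image of cos 2x: 14cos 2x
image of sin 2x: 14sin 2x
the matrix is diagonal; its diagonal is (2, 2, 2, 14, 14)
for a triangular matrix the eigenvalues are the diagonal entries, with algebraic multiplicity their repetition count

λ = 2 (multiplicity 3), λ = 14 (multiplicity 2)


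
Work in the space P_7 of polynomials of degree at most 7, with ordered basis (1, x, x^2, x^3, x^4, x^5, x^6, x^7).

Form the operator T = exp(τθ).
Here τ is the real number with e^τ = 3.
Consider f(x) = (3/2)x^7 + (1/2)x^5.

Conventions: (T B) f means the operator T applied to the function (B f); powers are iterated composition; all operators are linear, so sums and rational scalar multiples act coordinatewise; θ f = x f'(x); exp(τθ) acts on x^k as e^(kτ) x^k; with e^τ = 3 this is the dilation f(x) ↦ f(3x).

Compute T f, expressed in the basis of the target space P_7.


the image equals g(x) = (6561/2)x^7 + (243/2)x^5

exp(τθ) x^k = e^(kτ) x^k; with e^τ = 3 this sends x^k to 3^k x^k
x^5 ↦ 243 x^5
x^7 ↦ 2187 x^7
applying this coordinatewise to f: exp(τθ) f = (6561/2)x^7 + (243/2)x^5


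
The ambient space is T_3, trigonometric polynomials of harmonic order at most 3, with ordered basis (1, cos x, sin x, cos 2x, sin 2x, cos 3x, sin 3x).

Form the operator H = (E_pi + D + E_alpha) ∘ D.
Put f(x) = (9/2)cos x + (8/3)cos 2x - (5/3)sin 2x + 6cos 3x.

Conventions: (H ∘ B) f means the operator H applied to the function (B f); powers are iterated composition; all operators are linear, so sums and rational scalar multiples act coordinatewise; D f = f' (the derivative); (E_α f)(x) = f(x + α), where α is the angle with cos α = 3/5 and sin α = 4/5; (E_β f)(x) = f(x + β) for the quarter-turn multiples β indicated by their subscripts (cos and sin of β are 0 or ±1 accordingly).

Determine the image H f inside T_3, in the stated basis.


the result is g(x) = -(81/10)cos x + (9/5)sin x - (1364/75)cos 2x + (452/75)sin 2x - (7542/125)cos 3x + (4356/125)sin 3x

D f = -(9/2)sin x - (10/3)cos 2x - (16/3)sin 2x - 18sin 3x
E_pi D f = (9/2)sin x - (10/3)cos 2x - (16/3)sin 2x + 18sin 3x
D D f = -(9/2)cos x - (32/3)cos 2x + (20/3)sin 2x - 54cos 3x
E_alpha D f = -(18/5)cos x - (27/10)sin x - (314/75)cos 2x + (352/75)sin 2x - (792/125)cos 3x + (2106/125)sin 3x
(E_pi + D + E_alpha) D f = -(81/10)cos x + (9/5)sin x - (1364/75)cos 2x + (452/75)sin 2x - (7542/125)cos 3x + (4356/125)sin 3x


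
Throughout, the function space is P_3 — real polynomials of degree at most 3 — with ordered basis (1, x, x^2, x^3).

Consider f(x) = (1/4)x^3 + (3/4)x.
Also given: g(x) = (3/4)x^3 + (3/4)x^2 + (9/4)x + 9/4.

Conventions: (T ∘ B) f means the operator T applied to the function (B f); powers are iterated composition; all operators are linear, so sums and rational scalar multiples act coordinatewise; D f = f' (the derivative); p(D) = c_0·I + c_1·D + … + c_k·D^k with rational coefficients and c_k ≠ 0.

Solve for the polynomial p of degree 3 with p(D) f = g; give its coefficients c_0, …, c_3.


D^0 f = (1/4)x^3 + (3/4)x
D^1 f = (3/4)x^2 + 3/4
D^2 f = (3/2)x
D^3 f = 3/2
matching coefficients of g against c_0 f + c_1 Df + … from the top degree down determines the c_i
solution: c_0 = 3, c_1 = 1, c_2 = 0, c_3 = 1

p(D) = 3·I + D + D^3, i.e. c_0 = 3, c_1 = 1, c_2 = 0, c_3 = 1


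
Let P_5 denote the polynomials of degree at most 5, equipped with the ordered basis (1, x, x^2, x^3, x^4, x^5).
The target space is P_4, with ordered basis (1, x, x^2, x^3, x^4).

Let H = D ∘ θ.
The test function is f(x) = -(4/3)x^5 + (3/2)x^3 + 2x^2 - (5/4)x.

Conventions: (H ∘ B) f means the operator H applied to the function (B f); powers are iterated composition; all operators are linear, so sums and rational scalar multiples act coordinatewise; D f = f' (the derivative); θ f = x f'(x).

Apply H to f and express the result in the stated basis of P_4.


the image equals g(x) = -(100/3)x^4 + (27/2)x^2 + 8x - 5/4

θ f = -(20/3)x^5 + (9/2)x^3 + 4x^2 - (5/4)x
D θ f = -(100/3)x^4 + (27/2)x^2 + 8x - 5/4


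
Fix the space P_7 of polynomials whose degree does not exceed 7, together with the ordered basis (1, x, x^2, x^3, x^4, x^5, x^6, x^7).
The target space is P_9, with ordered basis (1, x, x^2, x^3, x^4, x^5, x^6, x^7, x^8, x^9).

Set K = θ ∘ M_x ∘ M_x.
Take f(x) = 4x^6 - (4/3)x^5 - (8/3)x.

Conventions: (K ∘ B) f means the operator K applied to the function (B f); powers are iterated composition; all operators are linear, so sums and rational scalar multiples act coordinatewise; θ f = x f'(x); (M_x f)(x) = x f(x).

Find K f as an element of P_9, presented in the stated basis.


g(x) = 32x^8 - (28/3)x^7 - 8x^3

M_x f = 4x^7 - (4/3)x^6 - (8/3)x^2
M_x M_x f = 4x^8 - (4/3)x^7 - (8/3)x^3
θ M_x M_x f = 32x^8 - (28/3)x^7 - 8x^3


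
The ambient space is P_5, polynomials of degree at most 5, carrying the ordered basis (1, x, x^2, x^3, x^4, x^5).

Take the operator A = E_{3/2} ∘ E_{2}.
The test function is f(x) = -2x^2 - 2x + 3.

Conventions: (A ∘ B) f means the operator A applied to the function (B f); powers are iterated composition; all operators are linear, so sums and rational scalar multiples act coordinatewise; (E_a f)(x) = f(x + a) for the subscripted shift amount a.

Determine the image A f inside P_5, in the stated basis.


g(x) = -2x^2 - 16x - 57/2

E_{2} f = -2x^2 - 10x - 9
E_{3/2} E_{2} f = -2x^2 - 16x - 57/2


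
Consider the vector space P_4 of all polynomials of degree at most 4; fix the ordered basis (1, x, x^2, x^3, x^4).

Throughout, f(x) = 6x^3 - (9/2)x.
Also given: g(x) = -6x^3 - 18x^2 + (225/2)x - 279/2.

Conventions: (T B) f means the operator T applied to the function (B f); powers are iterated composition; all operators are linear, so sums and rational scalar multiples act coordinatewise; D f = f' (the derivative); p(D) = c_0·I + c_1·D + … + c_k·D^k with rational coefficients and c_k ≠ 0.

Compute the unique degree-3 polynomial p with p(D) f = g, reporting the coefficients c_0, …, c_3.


D^0 f = 6x^3 - (9/2)x
D^1 f = 18x^2 - 9/2
D^2 f = 36x
D^3 f = 36
matching coefficients of g against c_0 f + c_1 Df + … from the top degree down determines the c_i
solution: c_0 = -1, c_1 = -1, c_2 = 3, c_3 = -4

p(D) = -I − D + 3·D^2 − 4·D^3, i.e. c_0 = -1, c_1 = -1, c_2 = 3, c_3 = -4


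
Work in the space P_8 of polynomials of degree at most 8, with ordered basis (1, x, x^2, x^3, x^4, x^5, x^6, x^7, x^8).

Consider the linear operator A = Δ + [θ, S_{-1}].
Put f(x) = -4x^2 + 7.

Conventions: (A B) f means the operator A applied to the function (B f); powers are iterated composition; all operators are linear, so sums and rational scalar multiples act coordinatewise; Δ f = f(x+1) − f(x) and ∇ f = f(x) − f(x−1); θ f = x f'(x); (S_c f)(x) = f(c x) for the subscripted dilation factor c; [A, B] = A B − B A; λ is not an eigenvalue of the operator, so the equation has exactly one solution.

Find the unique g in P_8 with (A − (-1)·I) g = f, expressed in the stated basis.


the result is g(x) = -4x^2 + 8x + 3

write g with unknown coordinates in the stated basis and equate coefficients in (A − (-1)·I) g = f
solving from the highest basis element down gives g = -4x^2 + 8x + 3
check: A g = -8x + 4
so A g − (-1)·g = -4x^2 + 7 = f ✓


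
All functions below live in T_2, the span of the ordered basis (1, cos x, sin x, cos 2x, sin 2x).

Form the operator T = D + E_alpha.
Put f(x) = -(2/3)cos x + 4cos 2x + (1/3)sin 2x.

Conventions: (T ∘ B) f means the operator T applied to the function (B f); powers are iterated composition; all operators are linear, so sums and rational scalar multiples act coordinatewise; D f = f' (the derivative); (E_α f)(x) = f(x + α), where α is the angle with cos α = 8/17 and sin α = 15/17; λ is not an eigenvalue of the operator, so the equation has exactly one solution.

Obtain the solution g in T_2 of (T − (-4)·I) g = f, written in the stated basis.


write g with unknown coordinates in the stated basis and equate coefficients in (T − (-4)·I) g = f
solving from the highest basis element down gives g = -(19/150)cos x - (4/75)sin x + (11122/17223)cos 2x + (10811/17223)sin 2x
check: T g = -(4/25)cos x + (16/75)sin x + (24404/17223)cos 2x - (12501/5741)sin 2x
so T g − (-4)·g = -(2/3)cos x + 4cos 2x + (1/3)sin 2x = f ✓

the result is g(x) = -(19/150)cos x - (4/75)sin x + (11122/17223)cos 2x + (10811/17223)sin 2x


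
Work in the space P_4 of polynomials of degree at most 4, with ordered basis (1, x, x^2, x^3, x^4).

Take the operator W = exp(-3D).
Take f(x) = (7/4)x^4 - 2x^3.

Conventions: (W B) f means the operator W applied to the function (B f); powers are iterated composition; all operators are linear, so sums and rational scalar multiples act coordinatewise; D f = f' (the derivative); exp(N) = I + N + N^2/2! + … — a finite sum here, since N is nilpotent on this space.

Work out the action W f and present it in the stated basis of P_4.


the image equals g(x) = (7/4)x^4 - 23x^3 + (225/2)x^2 - 243x + 783/4

order-1 term: -21x^3 + 18x^2
order-2 term: (189/2)x^2 - 54x
order-3 term: -189x + 54
order-4 term: 567/4
the series for exp(-3D) f terminates at order 4
exp(-3D) f = (7/4)x^4 - 23x^3 + (225/2)x^2 - 243x + 783/4


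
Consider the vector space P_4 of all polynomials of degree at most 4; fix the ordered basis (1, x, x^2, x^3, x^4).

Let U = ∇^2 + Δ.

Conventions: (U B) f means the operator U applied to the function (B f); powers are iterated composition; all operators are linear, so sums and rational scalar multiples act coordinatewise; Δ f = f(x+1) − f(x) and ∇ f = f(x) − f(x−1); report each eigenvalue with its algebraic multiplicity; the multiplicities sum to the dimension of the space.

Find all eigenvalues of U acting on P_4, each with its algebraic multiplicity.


image of 1: 0
image of x: 1
image of x^2: 2x + 3
image of x^3: 3x^2 + 9x - 5
image of x^4: 4x^3 + 18x^2 - 20x + 15
the matrix is upper triangular; its diagonal is (0, 0, 0, 0, 0)
for a triangular matrix the eigenvalues are the diagonal entries, with algebraic multiplicity their repetition count

λ = 0 (multiplicity 5)


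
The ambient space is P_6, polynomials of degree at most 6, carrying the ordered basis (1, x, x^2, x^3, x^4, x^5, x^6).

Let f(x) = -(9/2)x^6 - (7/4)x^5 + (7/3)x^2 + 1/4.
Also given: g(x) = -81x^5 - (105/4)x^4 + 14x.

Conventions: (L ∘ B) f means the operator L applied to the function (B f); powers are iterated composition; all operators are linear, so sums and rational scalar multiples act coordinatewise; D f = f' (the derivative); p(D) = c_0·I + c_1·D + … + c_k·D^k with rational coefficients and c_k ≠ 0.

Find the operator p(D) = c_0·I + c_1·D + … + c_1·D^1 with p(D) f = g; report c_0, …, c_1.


D^0 f = -(9/2)x^6 - (7/4)x^5 + (7/3)x^2 + 1/4
D^1 f = -27x^5 - (35/4)x^4 + (14/3)x
matching coefficients of g against c_0 f + c_1 Df + … from the top degree down determines the c_i
solution: c_0 = 0, c_1 = 3

c_0 = 0, c_1 = 3


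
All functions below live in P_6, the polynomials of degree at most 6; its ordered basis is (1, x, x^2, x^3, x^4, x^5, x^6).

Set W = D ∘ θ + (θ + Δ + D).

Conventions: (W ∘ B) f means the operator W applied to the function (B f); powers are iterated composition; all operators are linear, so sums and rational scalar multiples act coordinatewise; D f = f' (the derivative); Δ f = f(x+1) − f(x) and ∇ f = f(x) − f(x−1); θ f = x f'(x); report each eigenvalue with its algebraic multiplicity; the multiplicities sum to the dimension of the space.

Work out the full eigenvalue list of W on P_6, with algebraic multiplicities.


image of 1: 0
image of x: x + 3
image of x^2: 2x^2 + 8x + 1
image of x^3: 3x^3 + 15x^2 + 3x + 1
image of x^4: 4x^4 + 24x^3 + 6x^2 + 4x + 1
image of x^5: 5x^5 + 35x^4 + 10x^3 + 10x^2 + 5x + 1
image of x^6: 6x^6 + 48x^5 + 15x^4 + 20x^3 + 15x^2 + 6x + 1
the matrix is upper triangular; its diagonal is (0, 1, 2, 3, 4, 5, 6)
for a triangular matrix the eigenvalues are the diagonal entries, with algebraic multiplicity their repetition count

λ = 0 (multiplicity 1), λ = 1 (multiplicity 1), λ = 2 (multiplicity 1), λ = 3 (multiplicity 1), λ = 4 (multiplicity 1), λ = 5 (multiplicity 1), λ = 6 (multiplicity 1)


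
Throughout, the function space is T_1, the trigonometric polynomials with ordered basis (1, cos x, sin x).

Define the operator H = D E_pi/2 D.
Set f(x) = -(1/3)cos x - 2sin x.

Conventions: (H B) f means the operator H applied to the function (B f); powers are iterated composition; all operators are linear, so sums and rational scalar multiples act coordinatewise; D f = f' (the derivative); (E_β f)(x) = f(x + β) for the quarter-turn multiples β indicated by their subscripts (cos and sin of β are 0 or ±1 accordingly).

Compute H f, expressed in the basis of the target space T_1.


the image equals g(x) = 2cos x - (1/3)sin x

D f = -2cos x + (1/3)sin x
E_pi/2 D f = (1/3)cos x + 2sin x
D E_pi/2 D f = 2cos x - (1/3)sin x


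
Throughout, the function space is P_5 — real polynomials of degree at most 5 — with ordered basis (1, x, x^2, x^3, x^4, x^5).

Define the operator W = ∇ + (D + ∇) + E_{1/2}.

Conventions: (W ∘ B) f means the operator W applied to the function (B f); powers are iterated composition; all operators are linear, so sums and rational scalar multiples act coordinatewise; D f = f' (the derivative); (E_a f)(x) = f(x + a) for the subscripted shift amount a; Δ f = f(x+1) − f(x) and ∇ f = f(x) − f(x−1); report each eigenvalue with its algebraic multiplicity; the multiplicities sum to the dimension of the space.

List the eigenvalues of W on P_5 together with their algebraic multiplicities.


λ = 1 (multiplicity 6)

image of 1: 1
image of x: x + 7/2
image of x^2: x^2 + 7x - 7/4
image of x^3: x^3 + (21/2)x^2 - (21/4)x + 17/8
image of x^4: x^4 + 14x^3 - (21/2)x^2 + (17/2)x - 31/16
image of x^5: x^5 + (35/2)x^4 - (35/2)x^3 + (85/4)x^2 - (155/16)x + 65/32
the matrix is upper triangular; its diagonal is (1, 1, 1, 1, 1, 1)
for a triangular matrix the eigenvalues are the diagonal entries, with algebraic multiplicity their repetition count


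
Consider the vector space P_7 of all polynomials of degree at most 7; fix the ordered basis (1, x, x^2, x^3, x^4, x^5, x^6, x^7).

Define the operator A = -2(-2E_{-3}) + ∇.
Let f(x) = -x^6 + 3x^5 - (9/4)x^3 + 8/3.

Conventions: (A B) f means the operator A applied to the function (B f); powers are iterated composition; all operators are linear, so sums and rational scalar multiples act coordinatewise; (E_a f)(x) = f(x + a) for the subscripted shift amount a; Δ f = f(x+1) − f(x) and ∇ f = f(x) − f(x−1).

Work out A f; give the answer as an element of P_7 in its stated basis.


the image equals g(x) = -4x^6 + 78x^5 - 690x^4 + 3181x^3 - (31923/4)x^2 + (41739/4)x - 66919/12

E_{-3} f = -x^6 + 21x^5 - 180x^4 + (3231/4)x^3 - (8019/4)x^2 + (10449/4)x - 16735/12
(-2E_{-3}) f = 2x^6 - 42x^5 + 360x^4 - (3231/2)x^3 + (8019/2)x^2 - (10449/2)x + 16735/6
(-2(-2E_{-3})) f = -4x^6 + 84x^5 - 720x^4 + 3231x^3 - 8019x^2 + 10449x - 16735/3
∇ f = -6x^5 + 30x^4 - 50x^3 + (153/4)x^2 - (57/4)x + 7/4
(-2(-2E_{-3}) + ∇) f = -4x^6 + 78x^5 - 690x^4 + 3181x^3 - (31923/4)x^2 + (41739/4)x - 66919/12


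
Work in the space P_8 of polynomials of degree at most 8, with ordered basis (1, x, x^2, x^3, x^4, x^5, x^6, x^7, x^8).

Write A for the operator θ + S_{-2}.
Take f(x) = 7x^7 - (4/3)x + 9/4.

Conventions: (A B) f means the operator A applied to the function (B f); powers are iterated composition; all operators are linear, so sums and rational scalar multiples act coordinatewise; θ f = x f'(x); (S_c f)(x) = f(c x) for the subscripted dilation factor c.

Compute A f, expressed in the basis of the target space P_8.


g(x) = -847x^7 + (4/3)x + 9/4

θ f = 49x^7 - (4/3)x
S_{-2} f = -896x^7 + (8/3)x + 9/4
(θ + S_{-2}) f = -847x^7 + (4/3)x + 9/4


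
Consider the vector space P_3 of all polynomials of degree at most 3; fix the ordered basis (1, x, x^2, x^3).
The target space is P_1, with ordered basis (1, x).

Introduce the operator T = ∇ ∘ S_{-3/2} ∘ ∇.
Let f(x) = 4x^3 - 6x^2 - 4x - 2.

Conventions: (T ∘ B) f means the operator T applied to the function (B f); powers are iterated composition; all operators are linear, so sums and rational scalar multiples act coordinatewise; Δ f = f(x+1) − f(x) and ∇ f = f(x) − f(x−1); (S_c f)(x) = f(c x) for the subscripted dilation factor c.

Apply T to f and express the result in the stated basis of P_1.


∇ f = 12x^2 - 24x + 6
S_{-3/2} ∇ f = 27x^2 + 36x + 6
∇ S_{-3/2} ∇ f = 54x + 9

g(x) = 54x + 9


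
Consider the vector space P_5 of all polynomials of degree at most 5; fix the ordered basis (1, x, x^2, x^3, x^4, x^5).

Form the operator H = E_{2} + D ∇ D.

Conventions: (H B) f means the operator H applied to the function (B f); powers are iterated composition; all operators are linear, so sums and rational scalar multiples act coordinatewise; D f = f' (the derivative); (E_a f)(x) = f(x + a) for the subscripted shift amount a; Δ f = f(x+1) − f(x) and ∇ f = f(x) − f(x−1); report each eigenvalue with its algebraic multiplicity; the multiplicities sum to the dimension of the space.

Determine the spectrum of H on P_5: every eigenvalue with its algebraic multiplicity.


image of 1: 1
image of x: x + 2
image of x^2: x^2 + 4x + 4
image of x^3: x^3 + 6x^2 + 12x + 14
image of x^4: x^4 + 8x^3 + 24x^2 + 56x + 4
image of x^5: x^5 + 10x^4 + 40x^3 + 140x^2 + 20x + 52
the matrix is upper triangular; its diagonal is (1, 1, 1, 1, 1, 1)
for a triangular matrix the eigenvalues are the diagonal entries, with algebraic multiplicity their repetition count

λ = 1 (multiplicity 6)


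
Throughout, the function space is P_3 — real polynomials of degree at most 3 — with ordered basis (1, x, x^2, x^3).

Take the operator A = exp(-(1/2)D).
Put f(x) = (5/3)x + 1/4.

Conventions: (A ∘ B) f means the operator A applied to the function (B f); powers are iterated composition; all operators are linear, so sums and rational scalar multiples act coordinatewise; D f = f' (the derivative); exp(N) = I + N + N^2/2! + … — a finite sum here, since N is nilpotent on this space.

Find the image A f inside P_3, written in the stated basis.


g(x) = (5/3)x - 7/12

order-1 term: -5/6
the series for exp(-(1/2)D) f terminates at order 1
exp(-(1/2)D) f = (5/3)x - 7/12


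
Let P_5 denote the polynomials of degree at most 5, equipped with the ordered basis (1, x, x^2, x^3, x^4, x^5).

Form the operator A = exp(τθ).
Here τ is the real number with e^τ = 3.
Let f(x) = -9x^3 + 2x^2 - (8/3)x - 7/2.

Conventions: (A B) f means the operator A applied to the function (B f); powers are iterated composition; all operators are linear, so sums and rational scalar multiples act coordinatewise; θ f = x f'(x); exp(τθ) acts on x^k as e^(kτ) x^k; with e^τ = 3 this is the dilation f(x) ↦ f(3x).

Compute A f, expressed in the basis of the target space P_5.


the image equals g(x) = -243x^3 + 18x^2 - 8x - 7/2

exp(τθ) x^k = e^(kτ) x^k; with e^τ = 3 this sends x^k to 3^k x^k
x ↦ 3 x
x^2 ↦ 9 x^2
x^3 ↦ 27 x^3
applying this coordinatewise to f: exp(τθ) f = -243x^3 + 18x^2 - 8x - 7/2


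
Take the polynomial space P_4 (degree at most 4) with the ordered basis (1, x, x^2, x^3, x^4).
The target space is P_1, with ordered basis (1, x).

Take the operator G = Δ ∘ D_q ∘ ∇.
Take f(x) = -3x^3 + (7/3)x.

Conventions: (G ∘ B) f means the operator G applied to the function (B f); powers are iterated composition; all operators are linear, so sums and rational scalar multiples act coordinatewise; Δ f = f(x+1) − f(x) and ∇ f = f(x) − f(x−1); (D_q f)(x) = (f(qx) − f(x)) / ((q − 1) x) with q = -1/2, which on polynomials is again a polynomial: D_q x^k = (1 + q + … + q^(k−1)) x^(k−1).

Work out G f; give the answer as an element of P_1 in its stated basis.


∇ f = -9x^2 + 9x - 2/3
D_q ∇ f = -(9/2)x + 9
Δ D_q ∇ f = -9/2

the result is g(x) = -9/2


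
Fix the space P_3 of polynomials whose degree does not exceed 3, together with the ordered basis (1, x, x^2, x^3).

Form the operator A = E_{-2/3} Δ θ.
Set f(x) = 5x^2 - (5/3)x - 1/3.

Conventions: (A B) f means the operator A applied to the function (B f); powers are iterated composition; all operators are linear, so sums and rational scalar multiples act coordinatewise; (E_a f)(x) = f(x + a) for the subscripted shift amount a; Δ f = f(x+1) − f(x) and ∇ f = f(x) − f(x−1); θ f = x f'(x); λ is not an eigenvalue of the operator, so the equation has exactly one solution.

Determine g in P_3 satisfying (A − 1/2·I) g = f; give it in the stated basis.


write g with unknown coordinates in the stated basis and equate coefficients in (A − 1/2·I) g = f
solving from the highest basis element down gives g = -10x^2 - (230/3)x - 418/3
check: A g = -40x - 70
so A g − 1/2·g = 5x^2 - (5/3)x - 1/3 = f ✓

g(x) = -10x^2 - (230/3)x - 418/3


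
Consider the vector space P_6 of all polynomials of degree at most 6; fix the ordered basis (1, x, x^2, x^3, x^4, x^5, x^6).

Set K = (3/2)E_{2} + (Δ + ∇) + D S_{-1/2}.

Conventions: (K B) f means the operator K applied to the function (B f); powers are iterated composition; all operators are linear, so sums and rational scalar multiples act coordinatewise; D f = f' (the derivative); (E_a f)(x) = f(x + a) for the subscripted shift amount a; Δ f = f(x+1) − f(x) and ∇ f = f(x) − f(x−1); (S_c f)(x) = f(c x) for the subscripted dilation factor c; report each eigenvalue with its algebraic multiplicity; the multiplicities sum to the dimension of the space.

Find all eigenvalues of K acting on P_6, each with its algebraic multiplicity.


λ = 3/2 (multiplicity 7)

image of 1: 3/2
image of x: (3/2)x + 9/2
image of x^2: (3/2)x^2 + (21/2)x + 6
image of x^3: (3/2)x^3 + (117/8)x^2 + 18x + 14
image of x^4: (3/2)x^4 + (81/4)x^3 + 36x^2 + 56x + 24
image of x^5: (3/2)x^5 + (795/32)x^4 + 60x^3 + 140x^2 + 120x + 50
image of x^6: (3/2)x^6 + (963/32)x^5 + 90x^4 + 280x^3 + 360x^2 + 300x + 96
the matrix is upper triangular; its diagonal is (3/2, 3/2, 3/2, 3/2, 3/2, 3/2, 3/2)
for a triangular matrix the eigenvalues are the diagonal entries, with algebraic multiplicity their repetition count


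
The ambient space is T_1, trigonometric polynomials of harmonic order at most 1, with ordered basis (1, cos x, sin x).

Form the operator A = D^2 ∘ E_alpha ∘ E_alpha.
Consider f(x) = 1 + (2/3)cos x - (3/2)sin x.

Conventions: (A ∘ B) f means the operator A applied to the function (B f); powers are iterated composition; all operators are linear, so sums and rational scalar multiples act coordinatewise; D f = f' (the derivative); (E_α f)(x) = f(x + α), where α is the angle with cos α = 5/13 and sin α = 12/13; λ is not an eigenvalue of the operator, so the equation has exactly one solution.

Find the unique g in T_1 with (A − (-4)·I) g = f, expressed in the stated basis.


write g with unknown coordinates in the stated basis and equate coefficients in (A − (-4)·I) g = f
solving from the highest basis element down gives g = 1/4 + (14/153)cos x - (509/1530)sin x
check: A g = (46/153)cos x - (259/1530)sin x
so A g − (-4)·g = 1 + (2/3)cos x - (3/2)sin x = f ✓

g(x) = 1/4 + (14/153)cos x - (509/1530)sin x
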